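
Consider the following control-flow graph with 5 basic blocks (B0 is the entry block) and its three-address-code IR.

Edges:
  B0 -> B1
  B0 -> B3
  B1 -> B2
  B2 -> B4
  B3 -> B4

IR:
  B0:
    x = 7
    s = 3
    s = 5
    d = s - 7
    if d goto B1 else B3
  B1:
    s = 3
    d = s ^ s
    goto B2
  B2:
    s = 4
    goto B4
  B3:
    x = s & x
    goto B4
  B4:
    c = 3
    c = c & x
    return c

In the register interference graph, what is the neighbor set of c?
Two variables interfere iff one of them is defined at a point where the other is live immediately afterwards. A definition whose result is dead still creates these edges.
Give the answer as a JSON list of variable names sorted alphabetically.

Block summaries:
  B0 def {d,s,x} use ∅
  B1 def {d,s} use ∅
  B2 def {s} use ∅
  B3 def {x} use {s,x}
  B4 def {c} use {x}

Live sets:
  live B0: ∅→{s,x}
  live B1: {x}→{x}
  live B2: {x}→{x}
  live B3: {s,x}→{x}
  live B4: {x}→∅

Interference:
  c↔{x}
  d↔{s,x}
  s↔{d,x}
  x↔{c,d,s}

N(c) = ["x"]

Answer: ["x"]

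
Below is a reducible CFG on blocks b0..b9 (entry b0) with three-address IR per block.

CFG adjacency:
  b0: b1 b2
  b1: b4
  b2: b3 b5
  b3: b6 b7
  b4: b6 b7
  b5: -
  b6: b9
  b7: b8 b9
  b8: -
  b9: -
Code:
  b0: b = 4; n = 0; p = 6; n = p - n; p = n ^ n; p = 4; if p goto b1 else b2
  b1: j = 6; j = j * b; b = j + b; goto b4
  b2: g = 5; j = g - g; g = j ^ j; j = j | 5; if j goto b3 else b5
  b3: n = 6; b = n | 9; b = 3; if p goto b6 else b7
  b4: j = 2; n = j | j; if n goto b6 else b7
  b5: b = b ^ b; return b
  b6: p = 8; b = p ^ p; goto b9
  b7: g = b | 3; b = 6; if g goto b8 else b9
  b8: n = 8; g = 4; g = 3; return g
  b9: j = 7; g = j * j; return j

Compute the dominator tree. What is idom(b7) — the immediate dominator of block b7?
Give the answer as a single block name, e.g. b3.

idom tree: b1←b0 b2←b0 b3←b2 b4←b1 b5←b2 b6←b0 b7←b0 b8←b7 b9←b0
Dom at joins:
  b6: preds {b3,b4}: {b0,b2,b3} ∩ {b0,b1,b4} = {b0}; idom=b0
  b7: preds {b3,b4}: {b0,b2,b3} ∩ {b0,b1,b4} = {b0}; idom=b0
  b9: preds {b6,b7}: {b0,b6} ∩ {b0,b7} = {b0}; idom=b0

idom(b7) = b0

Answer: b0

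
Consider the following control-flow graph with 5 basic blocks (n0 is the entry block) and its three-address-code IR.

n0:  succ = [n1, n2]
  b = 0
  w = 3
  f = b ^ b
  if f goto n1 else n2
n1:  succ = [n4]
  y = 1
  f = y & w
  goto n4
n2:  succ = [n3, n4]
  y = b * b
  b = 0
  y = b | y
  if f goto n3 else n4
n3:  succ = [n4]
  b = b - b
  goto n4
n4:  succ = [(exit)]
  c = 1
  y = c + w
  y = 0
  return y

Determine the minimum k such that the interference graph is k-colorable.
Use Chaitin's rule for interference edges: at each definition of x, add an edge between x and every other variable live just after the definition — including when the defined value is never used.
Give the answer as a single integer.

Answer: 4

Analysis:
Per-block:
  n0: def={b,f,w} ue=∅
  n1: def={f,y} ue={w}
  n2: def={b,y} ue={b,f}
  n3: def={b} ue={b}
  n4: def={c,y} ue={w}

Backward fixpoint:
  live n0: ∅→{b,f,w}
  live n1: {w}→{w}
  live n2: {b,f,w}→{b,w}
  live n3: {b,w}→{w}
  live n4: {w}→∅

Conflict graph:
  b↔{f,w,y}
  c↔{w}
  f↔{b,w,y}
  w↔{b,c,f,y}
  y↔{b,f,w}

Registers:
  lower bound: {b,f,w,y} mutually conflict ⇒ χ ≥ 4
  4-colouring: r0={w}  r1={b,c}  r2={f}  r3={y}
  χ = 4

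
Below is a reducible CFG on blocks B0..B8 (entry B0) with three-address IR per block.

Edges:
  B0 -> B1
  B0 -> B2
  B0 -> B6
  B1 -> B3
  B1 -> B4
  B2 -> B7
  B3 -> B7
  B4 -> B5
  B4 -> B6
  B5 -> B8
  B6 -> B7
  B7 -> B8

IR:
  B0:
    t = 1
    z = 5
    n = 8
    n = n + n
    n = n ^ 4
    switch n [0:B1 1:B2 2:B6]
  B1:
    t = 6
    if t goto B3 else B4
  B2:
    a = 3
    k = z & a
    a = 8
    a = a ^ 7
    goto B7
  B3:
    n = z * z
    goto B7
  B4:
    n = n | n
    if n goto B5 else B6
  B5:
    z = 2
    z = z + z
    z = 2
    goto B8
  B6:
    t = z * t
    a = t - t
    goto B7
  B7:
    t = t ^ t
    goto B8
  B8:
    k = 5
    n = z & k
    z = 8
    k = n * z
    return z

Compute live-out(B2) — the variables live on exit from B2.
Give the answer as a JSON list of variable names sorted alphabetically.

Answer: ["t", "z"]

Analysis:
Per-block:
  B0: def={n,t,z} ue=∅
  B1: def={t} ue=∅
  B2: def={a,k} ue={z}
  B3: def={n} ue={z}
  B4: def={n} ue={n}
  B5: def={z} ue=∅
  B6: def={a,t} ue={t,z}
  B7: def={t} ue={t}
  B8: def={k,n,z} ue={z}

Liveness:
  B0 li=∅ lo={n,t,z}
  B1 li={n,z} lo={n,t,z}
  B2 li={t,z} lo={t,z}
  B3 li={t,z} lo={t,z}
  B4 li={n,t,z} lo={t,z}
  B5 li=∅ lo={z}
  B6 li={t,z} lo={t,z}
  B7 li={t,z} lo={z}
  B8 li={z} lo=∅

live-out(B2) = ["t", "z"]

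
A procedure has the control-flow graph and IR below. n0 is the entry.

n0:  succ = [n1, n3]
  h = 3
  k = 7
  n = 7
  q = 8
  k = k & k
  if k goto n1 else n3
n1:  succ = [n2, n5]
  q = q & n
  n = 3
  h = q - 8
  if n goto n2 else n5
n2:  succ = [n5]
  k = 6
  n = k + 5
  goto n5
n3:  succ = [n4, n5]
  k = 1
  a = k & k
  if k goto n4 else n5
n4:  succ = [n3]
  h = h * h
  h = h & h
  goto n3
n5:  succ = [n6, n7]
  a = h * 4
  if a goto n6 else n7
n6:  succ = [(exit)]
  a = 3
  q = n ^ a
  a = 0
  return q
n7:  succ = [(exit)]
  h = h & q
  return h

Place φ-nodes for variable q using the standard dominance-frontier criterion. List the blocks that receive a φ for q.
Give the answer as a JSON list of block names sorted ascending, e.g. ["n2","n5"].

idom tree: n1←n0 n2←n1 n3←n0 n4←n3 n5←n0 n6←n5 n7←n5
Join-block Dom:
  n3: preds {n0,n4}: {n0} ∩ {n0,n3,n4} = {n0}; idom=n0
  n5: preds {n1,n2,n3}: {n0,n1} ∩ {n0,n1,n2} ∩ {n0,n3} = {n0}; idom=n0

Frontier:
  join n3 pred n0: · stop@n0
  join n3 pred n4: n4→n3 stop@n0
  join n5 pred n1: n1 stop@n0
  join n5 pred n2: n2→n1 stop@n0
  join n5 pred n3: n3 stop@n0
  n0 → ∅
  n1 → {n5}
  n2 → {n5}
  n3 → {n3,n5}
  n4 → {n3}
  n5 → ∅
  n6 → ∅
  n7 → ∅

φ for q: defs {n0,n1,n6}
  DF⁺ = {n5}

Answer: ["n5"]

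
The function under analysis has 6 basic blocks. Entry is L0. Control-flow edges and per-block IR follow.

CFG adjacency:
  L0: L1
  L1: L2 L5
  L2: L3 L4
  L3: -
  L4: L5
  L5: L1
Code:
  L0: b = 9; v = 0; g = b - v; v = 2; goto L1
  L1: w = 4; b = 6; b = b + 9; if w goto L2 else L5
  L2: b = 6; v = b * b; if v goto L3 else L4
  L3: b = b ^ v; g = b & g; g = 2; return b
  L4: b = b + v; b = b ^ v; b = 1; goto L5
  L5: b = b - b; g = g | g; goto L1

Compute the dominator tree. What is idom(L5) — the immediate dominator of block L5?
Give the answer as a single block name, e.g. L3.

Answer: L1

Analysis:
idom tree: L1←L0 L2←L1 L3←L2 L4←L2 L5←L1
Dom at joins:
  L1: preds {L0,L5}: {L0} ∩ {L0,L1,L5} = {L0}; idom=L0
  L5: preds {L1,L4}: {L0,L1} ∩ {L0,L1,L2,L4} = {L0,L1}; idom=L1

idom(L5) = L1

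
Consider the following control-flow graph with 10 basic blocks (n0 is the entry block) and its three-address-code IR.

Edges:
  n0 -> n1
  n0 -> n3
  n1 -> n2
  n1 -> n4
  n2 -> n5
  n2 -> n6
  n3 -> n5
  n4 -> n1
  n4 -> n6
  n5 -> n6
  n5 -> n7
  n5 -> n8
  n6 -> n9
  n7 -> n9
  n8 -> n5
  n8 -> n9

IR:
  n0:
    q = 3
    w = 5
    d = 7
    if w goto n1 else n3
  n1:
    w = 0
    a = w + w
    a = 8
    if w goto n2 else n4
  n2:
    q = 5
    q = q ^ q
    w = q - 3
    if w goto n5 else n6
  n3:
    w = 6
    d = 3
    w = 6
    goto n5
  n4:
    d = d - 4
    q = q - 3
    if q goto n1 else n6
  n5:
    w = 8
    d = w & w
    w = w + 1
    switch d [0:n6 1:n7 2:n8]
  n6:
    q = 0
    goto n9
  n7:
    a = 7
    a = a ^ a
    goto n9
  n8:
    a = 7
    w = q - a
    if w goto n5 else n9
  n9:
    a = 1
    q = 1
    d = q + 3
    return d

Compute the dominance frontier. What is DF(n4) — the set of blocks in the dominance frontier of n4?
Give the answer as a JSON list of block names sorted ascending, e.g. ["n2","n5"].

Answer: ["n1", "n6"]

Derivation:
idom tree: n1←n0 n2←n1 n3←n0 n4←n1 n5←n0 n6←n0 n7←n5 n8←n5 n9←n0
Dom∩ at merges:
  n1: preds {n0,n4}: {n0} ∩ {n0,n1,n4} = {n0}; idom=n0
  n5: preds {n2,n3,n8}: {n0,n1,n2} ∩ {n0,n3} ∩ {n0,n5,n8} = {n0}; idom=n0
  n6: preds {n2,n4,n5}: {n0,n1,n2} ∩ {n0,n1,n4} ∩ {n0,n5} = {n0}; idom=n0
  n9: preds {n6,n7,n8}: {n0,n6} ∩ {n0,n5,n7} ∩ {n0,n5,n8} = {n0}; idom=n0

DF derivation:
  join n1 pred n0: · stop@n0
  join n1 pred n4: n4→n1 stop@n0
  join n5 pred n2: n2→n1 stop@n0
  join n5 pred n3: n3 stop@n0
  join n5 pred n8: n8→n5 stop@n0
  join n6 pred n2: n2→n1 stop@n0
  join n6 pred n4: n4→n1 stop@n0
  join n6 pred n5: n5 stop@n0
  join n9 pred n6: n6 stop@n0
  join n9 pred n7: n7→n5 stop@n0
  join n9 pred n8: n8→n5 stop@n0
  DF(n0)=∅
  DF(n1)={n1,n5,n6}
  DF(n2)={n5,n6}
  DF(n3)={n5}
  DF(n4)={n1,n6}
  DF(n5)={n5,n6,n9}
  DF(n6)={n9}
  DF(n7)={n9}
  DF(n8)={n5,n9}
  DF(n9)=∅

DF(n4) = ["n1", "n6"]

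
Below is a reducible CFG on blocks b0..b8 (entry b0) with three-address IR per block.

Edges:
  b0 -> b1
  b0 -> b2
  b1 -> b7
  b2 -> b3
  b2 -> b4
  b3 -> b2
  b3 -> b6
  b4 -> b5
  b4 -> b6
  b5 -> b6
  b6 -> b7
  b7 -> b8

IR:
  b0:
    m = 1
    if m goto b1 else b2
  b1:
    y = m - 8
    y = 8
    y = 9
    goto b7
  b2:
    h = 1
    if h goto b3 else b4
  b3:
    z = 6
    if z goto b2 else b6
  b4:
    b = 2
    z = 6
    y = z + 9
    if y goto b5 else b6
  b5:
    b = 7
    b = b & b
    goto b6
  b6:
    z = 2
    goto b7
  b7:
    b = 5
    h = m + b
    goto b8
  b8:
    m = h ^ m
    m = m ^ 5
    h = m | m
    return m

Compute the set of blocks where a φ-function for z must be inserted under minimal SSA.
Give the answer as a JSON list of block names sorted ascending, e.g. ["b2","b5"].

idom tree: b1←b0 b2←b0 b3←b2 b4←b2 b5←b4 b6←b2 b7←b0 b8←b7
Dom∩ at merges:
  b2: preds {b0,b3}: {b0} ∩ {b0,b2,b3} = {b0}; idom=b0
  b6: preds {b3,b4,b5}: {b0,b2,b3} ∩ {b0,b2,b4} ∩ {b0,b2,b4,b5} = {b0,b2}; idom=b2
  b7: preds {b1,b6}: {b0,b1} ∩ {b0,b2,b6} = {b0}; idom=b0

DF derivation:
  b2←b0: walk · to b0
  b2←b3: walk b3→b2 to b0
  b6←b3: walk b3 to b2
  b6←b4: walk b4 to b2
  b6←b5: walk b5→b4 to b2
  b7←b1: walk b1 to b0
  b7←b6: walk b6→b2 to b0
  DF(b0)=∅
  DF(b1)={b7}
  DF(b2)={b2,b7}
  DF(b3)={b2,b6}
  DF(b4)={b6}
  DF(b5)={b6}
  DF(b6)={b7}
  DF(b7)=∅
  DF(b8)=∅

φ for z: defs {b3,b4,b6}
  DF⁺ = {b2,b6,b7}

Answer: ["b2", "b6", "b7"]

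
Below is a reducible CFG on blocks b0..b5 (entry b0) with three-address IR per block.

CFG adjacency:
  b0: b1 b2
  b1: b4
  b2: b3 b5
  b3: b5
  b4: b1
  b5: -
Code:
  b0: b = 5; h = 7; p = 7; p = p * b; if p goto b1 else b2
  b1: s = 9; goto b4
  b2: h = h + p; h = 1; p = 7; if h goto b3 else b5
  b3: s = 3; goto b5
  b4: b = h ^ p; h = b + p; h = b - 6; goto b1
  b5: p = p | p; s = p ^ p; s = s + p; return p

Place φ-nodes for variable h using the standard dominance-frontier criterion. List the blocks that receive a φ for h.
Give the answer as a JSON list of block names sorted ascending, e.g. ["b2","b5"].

idom tree: b1←b0 b2←b0 b3←b2 b4←b1 b5←b2
Dom∩ at merges:
  b1: preds {b0,b4}: {b0} ∩ {b0,b1,b4} = {b0}; idom=b0
  b5: preds {b2,b3}: {b0,b2} ∩ {b0,b2,b3} = {b0,b2}; idom=b2

Frontier:
  b1←b0: walk · to b0
  b1←b4: walk b4→b1 to b0
  b5←b2: walk · to b2
  b5←b3: walk b3 to b2
  b0 → ∅
  b1 → {b1}
  b2 → ∅
  b3 → {b5}
  b4 → {b1}
  b5 → ∅

φ for h: defs {b0,b2,b4}
  DF⁺ = {b1}

Answer: ["b1"]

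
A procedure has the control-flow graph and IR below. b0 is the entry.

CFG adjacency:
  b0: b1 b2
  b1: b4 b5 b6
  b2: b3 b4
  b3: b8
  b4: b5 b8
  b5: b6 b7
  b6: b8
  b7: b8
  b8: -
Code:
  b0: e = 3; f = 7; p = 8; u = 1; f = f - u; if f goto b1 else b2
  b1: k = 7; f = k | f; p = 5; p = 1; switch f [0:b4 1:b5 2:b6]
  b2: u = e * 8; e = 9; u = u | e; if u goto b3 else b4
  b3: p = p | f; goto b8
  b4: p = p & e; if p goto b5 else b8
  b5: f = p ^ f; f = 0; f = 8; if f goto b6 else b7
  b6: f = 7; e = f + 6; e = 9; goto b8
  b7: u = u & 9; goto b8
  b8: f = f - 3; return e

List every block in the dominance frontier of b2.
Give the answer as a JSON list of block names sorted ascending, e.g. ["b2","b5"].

Answer: ["b4", "b8"]

Analysis:
idom tree: b1←b0 b2←b0 b3←b2 b4←b0 b5←b0 b6←b0 b7←b5 b8←b0
Dom at joins:
  b4: preds {b1,b2}: {b0,b1} ∩ {b0,b2} = {b0}; idom=b0
  b5: preds {b1,b4}: {b0,b1} ∩ {b0,b4} = {b0}; idom=b0
  b6: preds {b1,b5}: {b0,b1} ∩ {b0,b5} = {b0}; idom=b0
  b8: preds {b3,b4,b6,b7}: {b0,b2,b3} ∩ {b0,b4} ∩ {b0,b6} ∩ {b0,b5,b7} = {b0}; idom=b0

Frontier:
  join b4 pred b1: b1 stop@b0
  join b4 pred b2: b2 stop@b0
  join b5 pred b1: b1 stop@b0
  join b5 pred b4: b4 stop@b0
  join b6 pred b1: b1 stop@b0
  join b6 pred b5: b5 stop@b0
  join b8 pred b3: b3→b2 stop@b0
  join b8 pred b4: b4 stop@b0
  join b8 pred b6: b6 stop@b0
  join b8 pred b7: b7→b5 stop@b0
  b0: DF=∅
  b1: DF={b4,b5,b6}
  b2: DF={b4,b8}
  b3: DF={b8}
  b4: DF={b5,b8}
  b5: DF={b6,b8}
  b6: DF={b8}
  b7: DF={b8}
  b8: DF=∅

DF(b2) = ["b4", "b8"]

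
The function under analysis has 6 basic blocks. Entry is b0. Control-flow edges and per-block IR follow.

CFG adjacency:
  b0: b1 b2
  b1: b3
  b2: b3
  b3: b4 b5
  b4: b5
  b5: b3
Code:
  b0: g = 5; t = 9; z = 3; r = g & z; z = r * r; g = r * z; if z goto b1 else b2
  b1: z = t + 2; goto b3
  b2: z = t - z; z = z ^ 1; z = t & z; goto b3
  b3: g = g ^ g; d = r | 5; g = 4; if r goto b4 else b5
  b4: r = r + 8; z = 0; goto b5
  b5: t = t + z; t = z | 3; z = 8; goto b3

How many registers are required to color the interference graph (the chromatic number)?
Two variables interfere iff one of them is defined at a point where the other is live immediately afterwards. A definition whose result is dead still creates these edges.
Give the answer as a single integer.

Answer: 4

Analysis:
Block summaries:
  b0: {g,r,t,z} / ∅
  b1: {z} / {t}
  b2: {z} / {t,z}
  b3: {d,g} / {g,r}
  b4: {r,z} / {r}
  b5: {t,z} / {t,z}

Live sets:
  b0 li=∅ lo={g,r,t,z}
  b1 li={g,r,t} lo={g,r,t,z}
  b2 li={g,r,t,z} lo={g,r,t,z}
  b3 li={g,r,t,z} lo={g,r,t,z}
  b4 li={g,r,t} lo={g,r,t,z}
  b5 li={g,r,t,z} lo={g,r,t,z}

Conflict graph:
  d↔{r,t,z}
  g↔{r,t,z}
  r↔{d,g,t,z}
  t↔{d,g,r,z}
  z↔{d,g,r,t}

Colouring:
  clique {d,r,t,z} ⇒ need ≥ 4
  assign d→c3 g→c3 r→c0 t→c1 z→c2 — no edge inside a register ⇒ χ ≤ 4
  χ = 4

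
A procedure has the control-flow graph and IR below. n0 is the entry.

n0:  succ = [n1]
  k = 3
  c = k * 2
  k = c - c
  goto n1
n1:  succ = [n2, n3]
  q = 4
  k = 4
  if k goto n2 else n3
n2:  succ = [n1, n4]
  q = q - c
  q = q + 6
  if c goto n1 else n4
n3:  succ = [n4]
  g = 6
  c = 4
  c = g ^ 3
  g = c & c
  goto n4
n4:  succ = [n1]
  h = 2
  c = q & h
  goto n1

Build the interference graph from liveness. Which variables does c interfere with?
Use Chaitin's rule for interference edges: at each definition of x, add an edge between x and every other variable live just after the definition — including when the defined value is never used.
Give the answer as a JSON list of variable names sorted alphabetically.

def/use:
  n0 def {c,k} use ∅
  n1 def {k,q} use ∅
  n2 def {q} use {c,q}
  n3 def {c,g} use ∅
  n4 def {c,h} use {q}

Backward fixpoint:
  live n0: ∅→{c}
  live n1: {c}→{c,q}
  live n2: {c,q}→{c,q}
  live n3: {q}→{q}
  live n4: {q}→{c}

Conflict graph:
  c — {g,k,q}
  g — {c,q}
  h — {q}
  k — {c,q}
  q — {c,g,h,k}

N(c) = ["g", "k", "q"]

Answer: ["g", "k", "q"]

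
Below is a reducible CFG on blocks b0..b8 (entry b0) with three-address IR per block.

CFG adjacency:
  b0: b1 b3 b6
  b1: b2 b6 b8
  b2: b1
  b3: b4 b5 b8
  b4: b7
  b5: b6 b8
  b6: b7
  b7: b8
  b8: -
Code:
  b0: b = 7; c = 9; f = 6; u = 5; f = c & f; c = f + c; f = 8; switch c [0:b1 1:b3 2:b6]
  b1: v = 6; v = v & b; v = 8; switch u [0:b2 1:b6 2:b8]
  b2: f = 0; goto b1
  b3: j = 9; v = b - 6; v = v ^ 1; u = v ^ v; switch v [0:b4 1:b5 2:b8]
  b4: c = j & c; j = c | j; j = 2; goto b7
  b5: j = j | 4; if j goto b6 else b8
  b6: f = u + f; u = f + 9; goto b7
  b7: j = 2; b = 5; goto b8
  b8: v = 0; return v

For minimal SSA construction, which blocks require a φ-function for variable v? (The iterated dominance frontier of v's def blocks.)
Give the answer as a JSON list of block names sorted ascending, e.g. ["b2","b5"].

Answer: ["b1", "b6", "b7", "b8"]

Working:
idom tree: b1←b0 b2←b1 b3←b0 b4←b3 b5←b3 b6←b0 b7←b0 b8←b0
Dom at joins:
  b1: preds {b0,b2}: {b0} ∩ {b0,b1,b2} = {b0}; idom=b0
  b6: preds {b0,b1,b5}: {b0} ∩ {b0,b1} ∩ {b0,b3,b5} = {b0}; idom=b0
  b7: preds {b4,b6}: {b0,b3,b4} ∩ {b0,b6} = {b0}; idom=b0
  b8: preds {b1,b3,b5,b7}: {b0,b1} ∩ {b0,b3} ∩ {b0,b3,b5} ∩ {b0,b7} = {b0}; idom=b0

DF walk-up:
  b1←b0: walk · to b0
  b1←b2: walk b2→b1 to b0
  b6←b0: walk · to b0
  b6←b1: walk b1 to b0
  b6←b5: walk b5→b3 to b0
  b7←b4: walk b4→b3 to b0
  b7←b6: walk b6 to b0
  b8←b1: walk b1 to b0
  b8←b3: walk b3 to b0
  b8←b5: walk b5→b3 to b0
  b8←b7: walk b7 to b0
  DF(b0)=∅
  DF(b1)={b1,b6,b8}
  DF(b2)={b1}
  DF(b3)={b6,b7,b8}
  DF(b4)={b7}
  DF(b5)={b6,b8}
  DF(b6)={b7}
  DF(b7)={b8}
  DF(b8)=∅

φ for v: defs {b1,b3,b8}
  DF⁺ = {b1,b6,b7,b8}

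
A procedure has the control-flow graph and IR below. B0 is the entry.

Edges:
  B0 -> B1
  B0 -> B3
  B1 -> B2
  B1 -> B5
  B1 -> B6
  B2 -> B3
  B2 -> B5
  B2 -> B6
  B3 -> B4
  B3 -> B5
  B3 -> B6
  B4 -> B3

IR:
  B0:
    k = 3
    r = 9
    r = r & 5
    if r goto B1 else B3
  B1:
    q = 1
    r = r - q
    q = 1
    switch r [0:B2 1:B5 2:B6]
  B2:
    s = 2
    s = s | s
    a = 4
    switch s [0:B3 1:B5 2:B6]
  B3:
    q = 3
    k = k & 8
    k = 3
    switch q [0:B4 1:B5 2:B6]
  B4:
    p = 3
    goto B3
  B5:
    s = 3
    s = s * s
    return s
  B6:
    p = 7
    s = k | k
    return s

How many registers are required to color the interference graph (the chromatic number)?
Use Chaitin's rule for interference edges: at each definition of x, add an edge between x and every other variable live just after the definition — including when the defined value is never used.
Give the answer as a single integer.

def/use:
  B0 def {k,r} use ∅
  B1 def {q,r} use {r}
  B2 def {a,s} use ∅
  B3 def {k,q} use {k}
  B4 def {p} use ∅
  B5 def {s} use ∅
  B6 def {p,s} use {k}

Backward fixpoint:
  live B0: ∅→{k,r}
  live B1: {k,r}→{k}
  live B2: {k}→{k}
  live B3: {k}→{k}
  live B4: {k}→{k}
  live B5: ∅→∅
  live B6: {k}→∅

Interference:
  a — {k,s}
  k — {a,p,q,r,s}
  p — {k}
  q — {k,r}
  r — {k,q}
  s — {a,k}

Chromatic number:
  lower bound: {a,k,s} mutually conflict ⇒ χ ≥ 3
  assign a→c1 k→c0 p→c1 q→c1 r→c2 s→c2 — no edge inside a register ⇒ χ ≤ 3
  χ = 3

Answer: 3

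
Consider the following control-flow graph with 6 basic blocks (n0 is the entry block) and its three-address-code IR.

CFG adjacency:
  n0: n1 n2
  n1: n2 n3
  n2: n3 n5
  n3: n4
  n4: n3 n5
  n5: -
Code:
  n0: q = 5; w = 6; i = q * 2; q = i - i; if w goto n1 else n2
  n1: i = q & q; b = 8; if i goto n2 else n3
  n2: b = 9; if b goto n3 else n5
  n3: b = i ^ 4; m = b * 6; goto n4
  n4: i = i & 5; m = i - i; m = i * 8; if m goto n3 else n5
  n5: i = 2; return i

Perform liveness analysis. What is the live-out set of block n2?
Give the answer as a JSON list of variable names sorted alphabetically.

def/use:
  n0: def={i,q,w} ue=∅
  n1: def={b,i} ue={q}
  n2: def={b} ue=∅
  n3: def={b,m} ue={i}
  n4: def={i,m} ue={i}
  n5: def={i} ue=∅

Live sets:
  n0: in=∅ out={i,q}
  n1: in={q} out={i}
  n2: in={i} out={i}
  n3: in={i} out={i}
  n4: in={i} out={i}
  n5: in=∅ out=∅

live-out(n2) = ["i"]

Answer: ["i"]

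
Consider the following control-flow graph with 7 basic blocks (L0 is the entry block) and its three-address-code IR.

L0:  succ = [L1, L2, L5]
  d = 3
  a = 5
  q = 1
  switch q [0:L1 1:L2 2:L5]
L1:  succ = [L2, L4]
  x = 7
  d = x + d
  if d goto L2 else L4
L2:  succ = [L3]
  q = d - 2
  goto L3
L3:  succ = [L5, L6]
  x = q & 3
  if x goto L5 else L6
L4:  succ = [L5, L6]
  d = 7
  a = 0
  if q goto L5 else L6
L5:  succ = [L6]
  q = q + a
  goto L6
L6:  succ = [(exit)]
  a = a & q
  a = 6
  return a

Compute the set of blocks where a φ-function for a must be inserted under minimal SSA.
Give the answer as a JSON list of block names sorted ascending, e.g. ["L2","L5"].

Answer: ["L5", "L6"]

Analysis:
idom tree: L1←L0 L2←L0 L3←L2 L4←L1 L5←L0 L6←L0
Dom∩ at merges:
  L2: preds {L0,L1}: {L0} ∩ {L0,L1} = {L0}; idom=L0
  L5: preds {L0,L3,L4}: {L0} ∩ {L0,L2,L3} ∩ {L0,L1,L4} = {L0}; idom=L0
  L6: preds {L3,L4,L5}: {L0,L2,L3} ∩ {L0,L1,L4} ∩ {L0,L5} = {L0}; idom=L0

DF derivation:
  L2←L0: walk · to L0
  L2←L1: walk L1 to L0
  L5←L0: walk · to L0
  L5←L3: walk L3→L2 to L0
  L5←L4: walk L4→L1 to L0
  L6←L3: walk L3→L2 to L0
  L6←L4: walk L4→L1 to L0
  L6←L5: walk L5 to L0
  DF(L0)=∅
  DF(L1)={L2,L5,L6}
  DF(L2)={L5,L6}
  DF(L3)={L5,L6}
  DF(L4)={L5,L6}
  DF(L5)={L6}
  DF(L6)=∅

φ for a: defs {L0,L4,L6}
  DF⁺ = {L5,L6}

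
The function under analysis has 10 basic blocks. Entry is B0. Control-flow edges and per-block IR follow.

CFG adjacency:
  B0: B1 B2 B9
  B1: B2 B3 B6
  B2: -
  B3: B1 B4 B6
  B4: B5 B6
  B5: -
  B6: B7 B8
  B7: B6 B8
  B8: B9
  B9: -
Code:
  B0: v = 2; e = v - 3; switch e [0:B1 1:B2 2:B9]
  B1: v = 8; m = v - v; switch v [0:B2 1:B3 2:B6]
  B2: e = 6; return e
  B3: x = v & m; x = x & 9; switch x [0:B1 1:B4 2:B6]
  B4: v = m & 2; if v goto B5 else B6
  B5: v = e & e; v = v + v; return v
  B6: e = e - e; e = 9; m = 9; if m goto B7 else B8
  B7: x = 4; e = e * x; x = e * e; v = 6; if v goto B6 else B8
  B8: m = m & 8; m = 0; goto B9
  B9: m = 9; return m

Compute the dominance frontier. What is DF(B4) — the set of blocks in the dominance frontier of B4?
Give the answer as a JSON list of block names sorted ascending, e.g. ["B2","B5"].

Answer: ["B6"]

Derivation:
idom tree: B1←B0 B2←B0 B3←B1 B4←B3 B5←B4 B6←B1 B7←B6 B8←B6 B9←B0
Dom∩ at merges:
  B1: preds {B0,B3}: {B0} ∩ {B0,B1,B3} = {B0}; idom=B0
  B2: preds {B0,B1}: {B0} ∩ {B0,B1} = {B0}; idom=B0
  B6: preds {B1,B3,B4,B7}: {B0,B1} ∩ {B0,B1,B3} ∩ {B0,B1,B3,B4} ∩ {B0,B1,B6,B7} = {B0,B1}; idom=B1
  B8: preds {B6,B7}: {B0,B1,B6} ∩ {B0,B1,B6,B7} = {B0,B1,B6}; idom=B6
  B9: preds {B0,B8}: {B0} ∩ {B0,B1,B6,B8} = {B0}; idom=B0

Frontier:
  join B1 pred B0: · stop@B0
  join B1 pred B3: B3→B1 stop@B0
  join B2 pred B0: · stop@B0
  join B2 pred B1: B1 stop@B0
  join B6 pred B1: · stop@B1
  join B6 pred B3: B3 stop@B1
  join B6 pred B4: B4→B3 stop@B1
  join B6 pred B7: B7→B6 stop@B1
  join B8 pred B6: · stop@B6
  join B8 pred B7: B7 stop@B6
  join B9 pred B0: · stop@B0
  join B9 pred B8: B8→B6→B1 stop@B0
  B0: DF=∅
  B1: DF={B1,B2,B9}
  B2: DF=∅
  B3: DF={B1,B6}
  B4: DF={B6}
  B5: DF=∅
  B6: DF={B6,B9}
  B7: DF={B6,B8}
  B8: DF={B9}
  B9: DF=∅

DF(B4) = ["B6"]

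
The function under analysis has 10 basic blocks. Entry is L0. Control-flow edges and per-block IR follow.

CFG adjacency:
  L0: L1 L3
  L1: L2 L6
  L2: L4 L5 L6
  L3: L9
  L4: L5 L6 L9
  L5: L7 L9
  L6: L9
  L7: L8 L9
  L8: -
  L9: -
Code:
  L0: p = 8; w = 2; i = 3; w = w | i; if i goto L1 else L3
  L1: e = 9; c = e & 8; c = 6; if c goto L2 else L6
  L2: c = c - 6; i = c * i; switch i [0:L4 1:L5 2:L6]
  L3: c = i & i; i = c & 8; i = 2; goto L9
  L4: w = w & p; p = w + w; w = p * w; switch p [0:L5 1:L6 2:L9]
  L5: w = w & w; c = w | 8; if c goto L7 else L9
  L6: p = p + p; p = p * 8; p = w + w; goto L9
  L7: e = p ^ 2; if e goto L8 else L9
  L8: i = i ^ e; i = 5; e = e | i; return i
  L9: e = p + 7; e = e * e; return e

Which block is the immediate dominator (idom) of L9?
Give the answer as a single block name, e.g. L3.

Answer: L0

Derivation:
idom tree: L1←L0 L2←L1 L3←L0 L4←L2 L5←L2 L6←L1 L7←L5 L8←L7 L9←L0
Dom∩ at merges:
  L5: preds {L2,L4}: {L0,L1,L2} ∩ {L0,L1,L2,L4} = {L0,L1,L2}; idom=L2
  L6: preds {L1,L2,L4}: {L0,L1} ∩ {L0,L1,L2} ∩ {L0,L1,L2,L4} = {L0,L1}; idom=L1
  L9: preds {L3,L4,L5,L6,L7}: {L0,L3} ∩ {L0,L1,L2,L4} ∩ {L0,L1,L2,L5} ∩ {L0,L1,L6} ∩ {L0,L1,L2,L5,L7} = {L0}; idom=L0

idom(L9) = L0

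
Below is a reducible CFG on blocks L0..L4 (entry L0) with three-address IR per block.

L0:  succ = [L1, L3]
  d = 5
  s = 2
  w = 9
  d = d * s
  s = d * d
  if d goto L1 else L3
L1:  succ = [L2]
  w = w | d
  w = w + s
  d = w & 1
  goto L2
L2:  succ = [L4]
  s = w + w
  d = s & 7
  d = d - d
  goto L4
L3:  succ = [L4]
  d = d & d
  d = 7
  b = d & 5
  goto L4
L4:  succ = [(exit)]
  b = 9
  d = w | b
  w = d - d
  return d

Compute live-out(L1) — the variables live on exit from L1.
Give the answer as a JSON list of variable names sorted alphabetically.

Answer: ["w"]

Derivation:
Per-block:
  L0 def {d,s,w} use ∅
  L1 def {d,w} use {d,s,w}
  L2 def {d,s} use {w}
  L3 def {b,d} use {d}
  L4 def {b,d,w} use {w}

Liveness:
  L0 li=∅ lo={d,s,w}
  L1 li={d,s,w} lo={w}
  L2 li={w} lo={w}
  L3 li={d,w} lo={w}
  L4 li={w} lo=∅

live-out(L1) = ["w"]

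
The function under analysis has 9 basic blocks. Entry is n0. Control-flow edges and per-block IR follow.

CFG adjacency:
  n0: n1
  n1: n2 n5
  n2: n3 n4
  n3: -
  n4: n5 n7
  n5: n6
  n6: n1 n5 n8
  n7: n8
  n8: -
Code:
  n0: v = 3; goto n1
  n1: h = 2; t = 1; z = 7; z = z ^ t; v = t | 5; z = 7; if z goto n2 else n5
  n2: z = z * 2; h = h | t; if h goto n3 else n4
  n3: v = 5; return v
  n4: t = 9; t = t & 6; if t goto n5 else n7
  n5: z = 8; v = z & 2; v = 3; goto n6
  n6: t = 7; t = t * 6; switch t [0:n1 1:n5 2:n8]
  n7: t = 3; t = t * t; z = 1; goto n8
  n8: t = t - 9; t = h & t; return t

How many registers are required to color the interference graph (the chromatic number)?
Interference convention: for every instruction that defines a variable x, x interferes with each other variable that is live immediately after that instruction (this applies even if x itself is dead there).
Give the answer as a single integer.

Answer: 3

Derivation:
def/use:
  n0: def={v} ue=∅
  n1: def={h,t,v,z} ue=∅
  n2: def={h,z} ue={h,t,z}
  n3: def={v} ue=∅
  n4: def={t} ue=∅
  n5: def={v,z} ue=∅
  n6: def={t} ue=∅
  n7: def={t,z} ue=∅
  n8: def={t} ue={h,t}

Liveness:
  n0 li=∅ lo=∅
  n1 li=∅ lo={h,t,z}
  n2 li={h,t,z} lo={h}
  n3 li=∅ lo=∅
  n4 li={h} lo={h}
  n5 li={h} lo={h}
  n6 li={h} lo={h,t}
  n7 li={h} lo={h,t}
  n8 li={h,t} lo=∅

Interfere edges:
  h — {t,v,z}
  t — {h,v,z}
  v — {h,t}
  z — {h,t}

Registers:
  {h,t,v} pairwise interfere (3-clique) ⇒ χ ≥ 3
  3-colouring: c0={h}  c1={t}  c2={v,z}
  χ = 3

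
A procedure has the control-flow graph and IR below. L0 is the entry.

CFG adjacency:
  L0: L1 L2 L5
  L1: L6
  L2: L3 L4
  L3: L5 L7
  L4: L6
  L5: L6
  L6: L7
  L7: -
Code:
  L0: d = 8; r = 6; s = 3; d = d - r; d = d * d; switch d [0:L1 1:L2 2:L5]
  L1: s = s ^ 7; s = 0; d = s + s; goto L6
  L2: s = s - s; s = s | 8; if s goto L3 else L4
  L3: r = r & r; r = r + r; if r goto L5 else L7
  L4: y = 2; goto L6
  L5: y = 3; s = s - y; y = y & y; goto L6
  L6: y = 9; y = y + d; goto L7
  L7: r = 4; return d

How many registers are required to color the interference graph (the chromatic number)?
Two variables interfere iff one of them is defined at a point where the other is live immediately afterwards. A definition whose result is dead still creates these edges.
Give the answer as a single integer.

Answer: 3

Working:
def/use:
  L0: def={d,r,s} ue=∅
  L1: def={d,s} ue={s}
  L2: def={s} ue={s}
  L3: def={r} ue={r}
  L4: def={y} ue=∅
  L5: def={s,y} ue={s}
  L6: def={y} ue={d}
  L7: def={r} ue={d}

Live sets:
  L0 li=∅ lo={d,r,s}
  L1 li={s} lo={d}
  L2 li={d,r,s} lo={d,r,s}
  L3 li={d,r,s} lo={d,s}
  L4 li={d} lo={d}
  L5 li={d,s} lo={d}
  L6 li={d} lo={d}
  L7 li={d} lo=∅

Conflict graph:
  d↔{r,s,y}
  r↔{d,s}
  s↔{d,r,y}
  y↔{d,s}

Chromatic number:
  {d,r,s} pairwise interfere (3-clique) ⇒ χ ≥ 3
  3-colouring: r0={d}  r1={s}  r2={r,y}
  χ = 3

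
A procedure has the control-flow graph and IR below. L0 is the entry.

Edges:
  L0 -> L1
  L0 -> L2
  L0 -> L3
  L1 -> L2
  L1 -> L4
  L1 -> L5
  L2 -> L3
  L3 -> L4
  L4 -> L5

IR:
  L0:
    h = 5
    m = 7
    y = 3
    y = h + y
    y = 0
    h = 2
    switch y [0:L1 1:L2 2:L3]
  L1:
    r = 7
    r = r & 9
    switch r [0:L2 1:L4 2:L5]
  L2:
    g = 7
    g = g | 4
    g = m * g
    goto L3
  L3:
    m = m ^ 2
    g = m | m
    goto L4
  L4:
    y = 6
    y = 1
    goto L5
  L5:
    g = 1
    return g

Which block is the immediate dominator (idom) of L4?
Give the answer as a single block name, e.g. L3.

Answer: L0

Analysis:
idom tree: L1←L0 L2←L0 L3←L0 L4←L0 L5←L0
Join-block Dom:
  L2: preds {L0,L1}: {L0} ∩ {L0,L1} = {L0}; idom=L0
  L3: preds {L0,L2}: {L0} ∩ {L0,L2} = {L0}; idom=L0
  L4: preds {L1,L3}: {L0,L1} ∩ {L0,L3} = {L0}; idom=L0
  L5: preds {L1,L4}: {L0,L1} ∩ {L0,L4} = {L0}; idom=L0

idom(L4) = L0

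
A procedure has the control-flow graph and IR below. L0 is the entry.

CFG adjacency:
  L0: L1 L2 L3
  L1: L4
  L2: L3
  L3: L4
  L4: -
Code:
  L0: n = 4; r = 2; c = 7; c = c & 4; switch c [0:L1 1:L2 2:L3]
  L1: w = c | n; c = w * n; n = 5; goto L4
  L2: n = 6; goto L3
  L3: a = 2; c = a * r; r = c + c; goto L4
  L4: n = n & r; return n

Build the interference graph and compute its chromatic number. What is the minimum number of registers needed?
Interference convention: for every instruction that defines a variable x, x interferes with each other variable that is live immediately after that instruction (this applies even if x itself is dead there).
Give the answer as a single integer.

Per-block:
  L0: def={c,n,r} ue=∅
  L1: def={c,n,w} ue={c,n}
  L2: def={n} ue=∅
  L3: def={a,c,r} ue={r}
  L4: def={n} ue={n,r}

Liveness:
  L0 li=∅ lo={c,n,r}
  L1 li={c,n,r} lo={n,r}
  L2 li={r} lo={n,r}
  L3 li={n,r} lo={n,r}
  L4 li={n,r} lo=∅

Interference:
  a↔{n,r}
  c↔{n,r}
  n↔{a,c,r,w}
  r↔{a,c,n,w}
  w↔{n,r}

Colouring:
  lower bound: {a,n,r} mutually conflict ⇒ χ ≥ 3
  assign a→c2 c→c2 n→c0 r→c1 w→c2 — no edge inside a register ⇒ χ ≤ 3
  χ = 3

Answer: 3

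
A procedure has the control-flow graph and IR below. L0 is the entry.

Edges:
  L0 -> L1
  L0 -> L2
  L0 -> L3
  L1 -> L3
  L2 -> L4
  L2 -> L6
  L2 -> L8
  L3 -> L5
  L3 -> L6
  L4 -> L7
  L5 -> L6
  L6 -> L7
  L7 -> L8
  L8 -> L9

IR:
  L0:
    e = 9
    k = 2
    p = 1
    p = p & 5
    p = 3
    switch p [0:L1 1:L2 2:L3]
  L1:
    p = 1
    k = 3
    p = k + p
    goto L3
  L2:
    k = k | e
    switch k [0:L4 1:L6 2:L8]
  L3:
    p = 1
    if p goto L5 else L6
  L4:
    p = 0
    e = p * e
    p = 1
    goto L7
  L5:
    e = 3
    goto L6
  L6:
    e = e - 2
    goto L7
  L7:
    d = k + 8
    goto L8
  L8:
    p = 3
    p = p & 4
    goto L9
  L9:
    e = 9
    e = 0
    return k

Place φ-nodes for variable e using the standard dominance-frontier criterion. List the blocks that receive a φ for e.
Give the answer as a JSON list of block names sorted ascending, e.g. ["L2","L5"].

idom tree: L1←L0 L2←L0 L3←L0 L4←L2 L5←L3 L6←L0 L7←L0 L8←L0 L9←L8
Join-block Dom:
  L3: preds {L0,L1}: {L0} ∩ {L0,L1} = {L0}; idom=L0
  L6: preds {L2,L3,L5}: {L0,L2} ∩ {L0,L3} ∩ {L0,L3,L5} = {L0}; idom=L0
  L7: preds {L4,L6}: {L0,L2,L4} ∩ {L0,L6} = {L0}; idom=L0
  L8: preds {L2,L7}: {L0,L2} ∩ {L0,L7} = {L0}; idom=L0

Frontier:
  L3←L0: walk · to L0
  L3←L1: walk L1 to L0
  L6←L2: walk L2 to L0
  L6←L3: walk L3 to L0
  L6←L5: walk L5→L3 to L0
  L7←L4: walk L4→L2 to L0
  L7←L6: walk L6 to L0
  L8←L2: walk L2 to L0
  L8←L7: walk L7 to L0
  L0: DF=∅
  L1: DF={L3}
  L2: DF={L6,L7,L8}
  L3: DF={L6}
  L4: DF={L7}
  L5: DF={L6}
  L6: DF={L7}
  L7: DF={L8}
  L8: DF=∅
  L9: DF=∅

φ for e: defs {L0,L4,L5,L6,L9}
  DF⁺ = {L6,L7,L8}

Answer: ["L6", "L7", "L8"]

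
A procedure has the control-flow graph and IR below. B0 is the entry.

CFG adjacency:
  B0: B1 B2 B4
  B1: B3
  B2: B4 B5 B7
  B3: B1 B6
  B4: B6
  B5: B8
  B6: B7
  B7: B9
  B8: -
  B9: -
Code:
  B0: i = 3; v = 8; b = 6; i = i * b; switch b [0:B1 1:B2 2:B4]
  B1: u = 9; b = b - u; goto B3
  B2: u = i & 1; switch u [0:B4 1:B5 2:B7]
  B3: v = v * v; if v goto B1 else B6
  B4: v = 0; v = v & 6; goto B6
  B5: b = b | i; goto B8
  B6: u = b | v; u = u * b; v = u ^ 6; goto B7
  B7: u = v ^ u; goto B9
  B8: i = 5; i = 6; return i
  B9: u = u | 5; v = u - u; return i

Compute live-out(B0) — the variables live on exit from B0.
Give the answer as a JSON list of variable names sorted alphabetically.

Answer: ["b", "i", "v"]

Derivation:
def/use:
  B0: def={b,i,v} ue=∅
  B1: def={b,u} ue={b}
  B2: def={u} ue={i}
  B3: def={v} ue={v}
  B4: def={v} ue=∅
  B5: def={b} ue={b,i}
  B6: def={u,v} ue={b,v}
  B7: def={u} ue={u,v}
  B8: def={i} ue=∅
  B9: def={u,v} ue={i,u}

Liveness:
  B0: in=∅ out={b,i,v}
  B1: in={b,i,v} out={b,i,v}
  B2: in={b,i,v} out={b,i,u,v}
  B3: in={b,i,v} out={b,i,v}
  B4: in={b,i} out={b,i,v}
  B5: in={b,i} out=∅
  B6: in={b,i,v} out={i,u,v}
  B7: in={i,u,v} out={i,u}
  B8: in=∅ out=∅
  B9: in={i,u} out=∅

live-out(B0) = ["b", "i", "v"]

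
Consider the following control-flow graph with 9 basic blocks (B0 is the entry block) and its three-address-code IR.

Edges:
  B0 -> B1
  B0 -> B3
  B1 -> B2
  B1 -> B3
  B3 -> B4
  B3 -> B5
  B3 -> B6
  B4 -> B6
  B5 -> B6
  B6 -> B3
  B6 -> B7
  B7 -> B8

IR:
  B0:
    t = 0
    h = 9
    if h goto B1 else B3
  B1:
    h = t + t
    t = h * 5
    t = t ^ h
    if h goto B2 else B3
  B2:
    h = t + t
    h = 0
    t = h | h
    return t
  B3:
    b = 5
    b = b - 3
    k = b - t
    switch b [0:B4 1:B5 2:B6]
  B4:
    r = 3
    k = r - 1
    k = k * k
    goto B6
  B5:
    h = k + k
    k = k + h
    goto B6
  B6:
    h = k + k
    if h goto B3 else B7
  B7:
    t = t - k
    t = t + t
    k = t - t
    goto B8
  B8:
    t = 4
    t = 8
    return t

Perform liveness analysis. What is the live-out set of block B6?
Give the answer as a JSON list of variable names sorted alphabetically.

Answer: ["k", "t"]

Analysis:
Per-block:
  B0 def {h,t} use ∅
  B1 def {h,t} use {t}
  B2 def {h,t} use {t}
  B3 def {b,k} use {t}
  B4 def {k,r} use ∅
  B5 def {h,k} use {k}
  B6 def {h} use {k}
  B7 def {k,t} use {k,t}
  B8 def {t} use ∅

Liveness:
  B0 li=∅ lo={t}
  B1 li={t} lo={t}
  B2 li={t} lo=∅
  B3 li={t} lo={k,t}
  B4 li={t} lo={k,t}
  B5 li={k,t} lo={k,t}
  B6 li={k,t} lo={k,t}
  B7 li={k,t} lo=∅
  B8 li=∅ lo=∅

live-out(B6) = ["k", "t"]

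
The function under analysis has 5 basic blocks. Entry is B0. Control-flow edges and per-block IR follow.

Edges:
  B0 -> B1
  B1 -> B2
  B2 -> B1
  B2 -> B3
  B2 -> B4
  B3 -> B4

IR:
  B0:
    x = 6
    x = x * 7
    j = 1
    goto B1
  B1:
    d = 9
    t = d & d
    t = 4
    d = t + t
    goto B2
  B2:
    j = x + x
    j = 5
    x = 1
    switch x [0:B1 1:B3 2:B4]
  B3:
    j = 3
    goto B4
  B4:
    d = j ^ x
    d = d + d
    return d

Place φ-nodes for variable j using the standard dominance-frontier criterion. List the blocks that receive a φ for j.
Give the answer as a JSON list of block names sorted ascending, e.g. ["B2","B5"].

idom tree: B1←B0 B2←B1 B3←B2 B4←B2
Dom∩ at merges:
  B1: preds {B0,B2}: {B0} ∩ {B0,B1,B2} = {B0}; idom=B0
  B4: preds {B2,B3}: {B0,B1,B2} ∩ {B0,B1,B2,B3} = {B0,B1,B2}; idom=B2

DF walk-up:
  join B1 pred B0: · stop@B0
  join B1 pred B2: B2→B1 stop@B0
  join B4 pred B2: · stop@B2
  join B4 pred B3: B3 stop@B2
  B0: DF=∅
  B1: DF={B1}
  B2: DF={B1}
  B3: DF={B4}
  B4: DF=∅

φ for j: defs {B0,B2,B3}
  DF⁺ = {B1,B4}

Answer: ["B1", "B4"]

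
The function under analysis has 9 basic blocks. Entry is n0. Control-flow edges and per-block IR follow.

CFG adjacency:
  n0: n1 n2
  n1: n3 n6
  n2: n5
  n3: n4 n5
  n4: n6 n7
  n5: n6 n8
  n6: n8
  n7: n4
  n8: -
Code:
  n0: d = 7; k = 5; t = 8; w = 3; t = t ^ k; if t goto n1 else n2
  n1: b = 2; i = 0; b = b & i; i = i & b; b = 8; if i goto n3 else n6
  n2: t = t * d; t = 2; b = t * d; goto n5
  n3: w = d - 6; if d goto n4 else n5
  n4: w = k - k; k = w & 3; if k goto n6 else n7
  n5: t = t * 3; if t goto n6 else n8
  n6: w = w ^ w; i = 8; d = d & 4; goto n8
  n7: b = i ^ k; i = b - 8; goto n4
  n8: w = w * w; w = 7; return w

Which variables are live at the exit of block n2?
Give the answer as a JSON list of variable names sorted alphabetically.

Per-block:
  n0: {d,k,t,w} / ∅
  n1: {b,i} / ∅
  n2: {b,t} / {d,t}
  n3: {w} / {d}
  n4: {k,w} / {k}
  n5: {t} / {t}
  n6: {d,i,w} / {d,w}
  n7: {b,i} / {i,k}
  n8: {w} / {w}

Live sets:
  live n0: ∅→{d,k,t,w}
  live n1: {d,k,t,w}→{d,i,k,t,w}
  live n2: {d,t,w}→{d,t,w}
  live n3: {d,i,k,t}→{d,i,k,t,w}
  live n4: {d,i,k}→{d,i,k,w}
  live n5: {d,t,w}→{d,w}
  live n6: {d,w}→{w}
  live n7: {d,i,k}→{d,i,k}
  live n8: {w}→∅

live-out(n2) = ["d", "t", "w"]

Answer: ["d", "t", "w"]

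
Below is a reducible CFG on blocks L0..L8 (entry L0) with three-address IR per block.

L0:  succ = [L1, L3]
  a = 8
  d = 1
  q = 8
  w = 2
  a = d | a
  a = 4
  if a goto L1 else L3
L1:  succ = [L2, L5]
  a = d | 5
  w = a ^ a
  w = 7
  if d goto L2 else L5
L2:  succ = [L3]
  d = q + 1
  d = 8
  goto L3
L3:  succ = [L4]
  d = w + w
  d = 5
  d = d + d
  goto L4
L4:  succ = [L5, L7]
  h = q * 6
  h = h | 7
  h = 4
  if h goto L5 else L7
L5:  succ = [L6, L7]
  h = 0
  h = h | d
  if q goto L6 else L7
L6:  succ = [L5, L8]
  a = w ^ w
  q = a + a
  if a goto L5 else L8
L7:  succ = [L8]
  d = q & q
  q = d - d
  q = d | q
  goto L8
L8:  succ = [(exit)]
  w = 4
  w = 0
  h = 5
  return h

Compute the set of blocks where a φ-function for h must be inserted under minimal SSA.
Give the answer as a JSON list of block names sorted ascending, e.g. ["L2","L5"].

Answer: ["L5", "L7", "L8"]

Working:
idom tree: L1←L0 L2←L1 L3←L0 L4←L3 L5←L0 L6←L5 L7←L0 L8←L0
Dom∩ at merges:
  L3: preds {L0,L2}: {L0} ∩ {L0,L1,L2} = {L0}; idom=L0
  L5: preds {L1,L4,L6}: {L0,L1} ∩ {L0,L3,L4} ∩ {L0,L5,L6} = {L0}; idom=L0
  L7: preds {L4,L5}: {L0,L3,L4} ∩ {L0,L5} = {L0}; idom=L0
  L8: preds {L6,L7}: {L0,L5,L6} ∩ {L0,L7} = {L0}; idom=L0

DF derivation:
  join L3 pred L0: · stop@L0
  join L3 pred L2: L2→L1 stop@L0
  join L5 pred L1: L1 stop@L0
  join L5 pred L4: L4→L3 stop@L0
  join L5 pred L6: L6→L5 stop@L0
  join L7 pred L4: L4→L3 stop@L0
  join L7 pred L5: L5 stop@L0
  join L8 pred L6: L6→L5 stop@L0
  join L8 pred L7: L7 stop@L0
  DF(L0)=∅
  DF(L1)={L3,L5}
  DF(L2)={L3}
  DF(L3)={L5,L7}
  DF(L4)={L5,L7}
  DF(L5)={L5,L7,L8}
  DF(L6)={L5,L8}
  DF(L7)={L8}
  DF(L8)=∅

φ for h: defs {L4,L5,L8}
  DF⁺ = {L5,L7,L8}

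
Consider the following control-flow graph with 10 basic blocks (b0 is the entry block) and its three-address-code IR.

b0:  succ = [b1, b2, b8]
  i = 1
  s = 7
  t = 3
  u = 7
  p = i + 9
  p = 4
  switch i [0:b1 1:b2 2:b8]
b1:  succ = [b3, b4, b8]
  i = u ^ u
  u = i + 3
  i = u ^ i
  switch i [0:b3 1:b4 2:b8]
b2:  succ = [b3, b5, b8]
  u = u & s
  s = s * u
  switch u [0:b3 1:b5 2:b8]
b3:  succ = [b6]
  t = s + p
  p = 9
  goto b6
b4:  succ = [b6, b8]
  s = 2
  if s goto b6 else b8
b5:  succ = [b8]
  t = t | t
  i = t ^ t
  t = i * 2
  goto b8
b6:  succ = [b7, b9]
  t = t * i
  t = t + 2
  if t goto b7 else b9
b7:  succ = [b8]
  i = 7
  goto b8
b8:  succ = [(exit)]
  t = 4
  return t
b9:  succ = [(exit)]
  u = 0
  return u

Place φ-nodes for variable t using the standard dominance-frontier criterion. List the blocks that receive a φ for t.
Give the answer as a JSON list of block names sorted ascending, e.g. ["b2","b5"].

idom tree: b1←b0 b2←b0 b3←b0 b4←b1 b5←b2 b6←b0 b7←b6 b8←b0 b9←b6
Dom∩ at merges:
  b3: preds {b1,b2}: {b0,b1} ∩ {b0,b2} = {b0}; idom=b0
  b6: preds {b3,b4}: {b0,b3} ∩ {b0,b1,b4} = {b0}; idom=b0
  b8: preds {b0,b1,b2,b4,b5,b7}: {b0} ∩ {b0,b1} ∩ {b0,b2} ∩ {b0,b1,b4} ∩ {b0,b2,b5} ∩ {b0,b6,b7} = {b0}; idom=b0

DF derivation:
  b3←b1: walk b1 to b0
  b3←b2: walk b2 to b0
  b6←b3: walk b3 to b0
  b6←b4: walk b4→b1 to b0
  b8←b0: walk · to b0
  b8←b1: walk b1 to b0
  b8←b2: walk b2 to b0
  b8←b4: walk b4→b1 to b0
  b8←b5: walk b5→b2 to b0
  b8←b7: walk b7→b6 to b0
  b0 → ∅
  b1 → {b3,b6,b8}
  b2 → {b3,b8}
  b3 → {b6}
  b4 → {b6,b8}
  b5 → {b8}
  b6 → {b8}
  b7 → {b8}
  b8 → ∅
  b9 → ∅

φ for t: defs {b0,b3,b5,b6,b8}
  DF⁺ = {b6,b8}

Answer: ["b6", "b8"]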